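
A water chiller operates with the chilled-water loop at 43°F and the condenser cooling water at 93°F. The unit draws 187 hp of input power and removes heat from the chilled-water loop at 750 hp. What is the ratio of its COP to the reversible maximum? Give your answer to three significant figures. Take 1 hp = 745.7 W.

COP_actual = Q̇_C/Ẇ = 750.0/187.0 = 4.011.
In absolute terms T_C = 279.26 K and T_H = 307.04 K, so ΔT = 27.78 K.
COP_Carnot = T_C/ΔT = 279.26/27.78 = 10.05.
η_II = COP_actual/COP_Carnot = 4.011/10.05 = 0.3989.

0.399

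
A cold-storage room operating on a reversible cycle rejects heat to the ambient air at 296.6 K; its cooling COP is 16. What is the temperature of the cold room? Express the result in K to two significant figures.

For a Carnot refrigerator COP_R = T_C/(T_H − T_C), so T_C = COP·T_H/(1 + COP).
With T_H = 296.60 K, T_C = 16 × 296.60/17.00 = 279.15 K.

280 K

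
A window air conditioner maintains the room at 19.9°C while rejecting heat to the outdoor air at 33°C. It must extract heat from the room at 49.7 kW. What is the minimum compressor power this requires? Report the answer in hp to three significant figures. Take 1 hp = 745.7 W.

2.98 hp

In absolute terms T_C = 293.05 K and T_H = 306.15 K, so ΔT = 13.10 K.
COP_Carnot = T_C/ΔT = 293.05/13.10 = 22.37.
Ẇ_min = Q̇/COP_Carnot = 49.70/22.37 = 2.222 kW = 2.979 hp.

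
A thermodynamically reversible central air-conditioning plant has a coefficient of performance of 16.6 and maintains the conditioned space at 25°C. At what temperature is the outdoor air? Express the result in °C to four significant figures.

COP_R = T_C/(T_H − T_C) gives T_H − T_C = T_C/COP.
With T_C = 298.15 K, T_H = 298.15 × (1 + 1/16.6) = 316.11 K.
Converting, 316.11 K = 42.96°C.

42.96 °C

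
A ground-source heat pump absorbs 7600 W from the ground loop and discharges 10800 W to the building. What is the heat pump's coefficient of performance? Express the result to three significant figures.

The first law gives Q̇_H = Q̇_C + Ẇ, so the three rates are Q̇_C = 7600, Q̇_H = 10800, Ẇ = 3200 W.
COP_HP = Q̇_H/Ẇ = 10800/3200 = 3.375.

3.38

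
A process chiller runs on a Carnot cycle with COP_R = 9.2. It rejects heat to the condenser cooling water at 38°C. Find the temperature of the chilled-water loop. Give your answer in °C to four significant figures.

For a Carnot refrigerator COP_R = T_C/(T_H − T_C), so T_C = COP·T_H/(1 + COP).
With T_H = 311.15 K, T_C = 9.2 × 311.15/10.20 = 280.65 K.
Converting, 280.65 K = 7.50°C.

7.495 °C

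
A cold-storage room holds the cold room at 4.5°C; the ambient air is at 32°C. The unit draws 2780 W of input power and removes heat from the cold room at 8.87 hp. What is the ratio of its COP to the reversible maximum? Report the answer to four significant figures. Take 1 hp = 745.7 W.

Converting, Q̇_C = 8.870 hp = 6614 W, so COP_actual = Q̇_C/Ẇ = 6614/2780 = 2.379.
In absolute terms T_C = 277.65 K and T_H = 305.15 K, so ΔT = 27.50 K.
COP_Carnot = T_C/ΔT = 277.65/27.50 = 10.10.
η_II = COP_actual/COP_Carnot = 2.379/10.10 = 0.2357.

0.2357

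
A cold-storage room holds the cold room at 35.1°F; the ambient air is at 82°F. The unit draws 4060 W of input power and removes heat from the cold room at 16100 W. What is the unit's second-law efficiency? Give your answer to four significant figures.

0.3759

COP_actual = Q̇_C/Ẇ = 16100/4060 = 3.966.
In absolute terms T_C = 274.87 K and T_H = 300.93 K, so ΔT = 26.06 K.
COP_Carnot = T_C/ΔT = 274.87/26.06 = 10.55.
η_II = COP_actual/COP_Carnot = 3.966/10.55 = 0.3759.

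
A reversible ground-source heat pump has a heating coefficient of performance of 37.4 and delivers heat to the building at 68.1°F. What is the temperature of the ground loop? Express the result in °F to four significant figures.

COP_HP = T_H/(T_H − T_C) gives T_H − T_C = T_H/COP.
With T_H = 293.21 K, T_C = 293.21 × (1 − 1/37.4) = 285.37 K.
Converting, 285.37 K = 53.99°F.

53.99 °F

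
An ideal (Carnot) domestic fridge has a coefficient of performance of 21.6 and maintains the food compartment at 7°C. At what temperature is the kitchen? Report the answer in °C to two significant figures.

20 °C

COP_R = T_C/(T_H − T_C) gives T_H − T_C = T_C/COP.
With T_C = 280.15 K, T_H = 280.15 × (1 + 1/21.6) = 293.12 K.
Converting, 293.12 K = 19.97°C.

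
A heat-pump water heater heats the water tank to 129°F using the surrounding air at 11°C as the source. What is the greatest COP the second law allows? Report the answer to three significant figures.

7.63

In absolute terms T_C = 284.15 K and T_H = 327.04 K, so ΔT = 42.89 K.
For a reversible cycle, COP_Carnot = T_H/ΔT = 327.04/42.89 = 7.625.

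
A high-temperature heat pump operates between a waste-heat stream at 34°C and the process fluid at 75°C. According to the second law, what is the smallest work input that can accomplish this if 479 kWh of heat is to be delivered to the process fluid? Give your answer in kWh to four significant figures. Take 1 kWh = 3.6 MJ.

56.41 kWh

In absolute terms T_C = 307.15 K and T_H = 348.15 K, so ΔT = 41.00 K.
The reversible limit is COP_HP = T_H/ΔT = 8.491, so W_min = Q_H/COP = Q_H·ΔT/T_H.
W_min = 479.0 × 41.00/348.15 = 56.41 kWh.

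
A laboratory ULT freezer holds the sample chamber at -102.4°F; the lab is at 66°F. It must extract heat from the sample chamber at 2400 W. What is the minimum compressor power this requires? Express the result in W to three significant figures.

In absolute terms T_C = 198.48 K and T_H = 292.04 K, so ΔT = 93.56 K.
COP_Carnot = T_C/ΔT = 198.48/93.56 = 2.122.
Ẇ_min = Q̇/COP_Carnot = 2400/2.122 = 1131 W.

1130 W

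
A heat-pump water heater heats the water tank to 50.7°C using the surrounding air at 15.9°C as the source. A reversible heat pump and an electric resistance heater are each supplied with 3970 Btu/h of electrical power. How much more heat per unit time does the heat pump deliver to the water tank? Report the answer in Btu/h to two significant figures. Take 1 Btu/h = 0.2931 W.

33000 Btu/h

In absolute terms T_C = 289.05 K and T_H = 323.85 K, so ΔT = 34.80 K.
COP_Carnot = T_H/ΔT = 323.85/34.80 = 9.306.
The heat pump delivers Q̇_H = COP × Ẇ = 36940 Btu/h; the resistance heater delivers Ẇ = 3970 Btu/h.
Extra = (COP − 1)·Ẇ = 32970 Btu/h.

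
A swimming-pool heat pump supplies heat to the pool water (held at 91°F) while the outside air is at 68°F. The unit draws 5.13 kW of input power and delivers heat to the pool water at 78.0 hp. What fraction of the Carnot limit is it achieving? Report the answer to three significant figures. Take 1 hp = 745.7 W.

0.474

Converting, Q̇_H = 78.00 hp = 58.16 kW, so COP_actual = Q̇_H/Ẇ = 58.16/5.130 = 11.34.
In absolute terms T_C = 293.15 K and T_H = 305.93 K, so ΔT = 12.78 K.
COP_Carnot = T_H/ΔT = 305.93/12.78 = 23.94.
η_II = COP_actual/COP_Carnot = 11.34/23.94 = 0.4736.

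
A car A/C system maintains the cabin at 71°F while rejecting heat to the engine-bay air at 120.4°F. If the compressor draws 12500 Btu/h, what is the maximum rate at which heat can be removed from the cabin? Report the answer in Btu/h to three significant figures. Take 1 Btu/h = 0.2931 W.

In absolute terms T_C = 294.82 K and T_H = 322.26 K, so ΔT = 27.44 K.
COP_Carnot = T_C/ΔT = 294.82/27.44 = 10.74.
Q̇_max = COP_Carnot × Ẇ = 10.74 × 12500 Btu/h = 134300 Btu/h.

134000 Btu/h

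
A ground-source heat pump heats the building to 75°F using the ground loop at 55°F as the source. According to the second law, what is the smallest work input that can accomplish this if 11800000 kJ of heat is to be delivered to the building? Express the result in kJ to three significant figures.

441000 kJ

In absolute terms T_C = 285.93 K and T_H = 297.04 K, so ΔT = 11.11 K.
The reversible limit is COP_HP = T_H/ΔT = 26.73, so W_min = Q_H/COP = Q_H·ΔT/T_H.
W_min = 11800000 × 11.11/297.04 = 441400 kJ.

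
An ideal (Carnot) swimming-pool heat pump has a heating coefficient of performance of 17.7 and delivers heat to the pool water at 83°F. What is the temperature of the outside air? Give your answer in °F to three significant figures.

COP_HP = T_H/(T_H − T_C) gives T_H − T_C = T_H/COP.
With T_H = 301.48 K, T_C = 301.48 × (1 − 1/17.7) = 284.45 K.
Converting, 284.45 K = 52.34°F.

52.3 °F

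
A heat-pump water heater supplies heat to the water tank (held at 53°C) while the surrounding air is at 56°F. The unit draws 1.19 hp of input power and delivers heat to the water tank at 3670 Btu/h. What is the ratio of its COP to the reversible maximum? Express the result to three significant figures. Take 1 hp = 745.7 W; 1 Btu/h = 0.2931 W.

Converting, Q̇_H = 3670 Btu/h = 1.443 hp, so COP_actual = Q̇_H/Ẇ = 1.443/1.190 = 1.212.
In absolute terms T_C = 286.48 K and T_H = 326.15 K, so ΔT = 39.67 K.
COP_Carnot = T_H/ΔT = 326.15/39.67 = 8.222.
η_II = COP_actual/COP_Carnot = 1.212/8.222 = 0.1474.

0.147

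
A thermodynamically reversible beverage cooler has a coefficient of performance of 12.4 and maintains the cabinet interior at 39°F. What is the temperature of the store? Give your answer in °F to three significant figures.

COP_R = T_C/(T_H − T_C) gives T_H − T_C = T_C/COP.
With T_C = 277.04 K, T_H = 277.04 × (1 + 1/12.4) = 299.38 K.
Converting, 299.38 K = 79.22°F.

79.2 °F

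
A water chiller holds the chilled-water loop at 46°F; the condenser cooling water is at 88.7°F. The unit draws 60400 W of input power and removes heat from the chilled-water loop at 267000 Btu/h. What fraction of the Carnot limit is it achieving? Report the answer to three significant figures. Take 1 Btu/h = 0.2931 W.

0.109

Converting, Q̇_C = 267000 Btu/h = 78260 W, so COP_actual = Q̇_C/Ẇ = 78260/60400 = 1.296.
In absolute terms T_C = 280.93 K and T_H = 304.65 K, so ΔT = 23.72 K.
COP_Carnot = T_C/ΔT = 280.93/23.72 = 11.84.
η_II = COP_actual/COP_Carnot = 1.296/11.84 = 0.1094.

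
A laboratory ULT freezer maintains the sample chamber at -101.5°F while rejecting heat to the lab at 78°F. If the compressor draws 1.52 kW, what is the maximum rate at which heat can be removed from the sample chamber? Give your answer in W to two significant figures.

3000 W

In absolute terms T_C = 198.98 K and T_H = 298.71 K, so ΔT = 99.72 K.
COP_Carnot = T_C/ΔT = 198.98/99.72 = 1.995.
Q̇_max = COP_Carnot × Ẇ = 1.995 × 1.520 kW = 3.033 kW = 3033 W.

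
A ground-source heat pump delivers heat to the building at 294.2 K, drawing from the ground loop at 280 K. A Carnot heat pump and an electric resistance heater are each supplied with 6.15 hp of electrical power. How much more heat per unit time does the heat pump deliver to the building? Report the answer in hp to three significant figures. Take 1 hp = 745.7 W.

The reservoir spacing is ΔT = 294.2 − 280 = 14.20 K.
COP_Carnot = T_H/ΔT = 294.20/14.20 = 20.72.
The heat pump delivers Q̇_H = COP × Ẇ = 127.4 hp; the resistance heater delivers Ẇ = 6.150 hp.
Extra = (COP − 1)·Ẇ = 121.3 hp.

121 hp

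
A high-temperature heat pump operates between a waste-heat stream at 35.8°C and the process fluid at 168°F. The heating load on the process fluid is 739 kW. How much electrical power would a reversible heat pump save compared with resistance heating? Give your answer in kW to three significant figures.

In absolute terms T_C = 308.95 K and T_H = 348.71 K, so ΔT = 39.76 K.
COP_Carnot = T_H/ΔT = 348.71/39.76 = 8.771.
Resistance heating needs Ẇ_res = Q̇_H = 739.0 kW; the reversible heat pump needs only Ẇ_hp = Q̇_H/COP = 84.25 kW.
Saving = 739.0 − 84.25 = 654.7 kW.

655 kW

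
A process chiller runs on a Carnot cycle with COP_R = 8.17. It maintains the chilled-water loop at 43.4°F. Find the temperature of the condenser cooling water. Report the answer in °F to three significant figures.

COP_R = T_C/(T_H − T_C) gives T_H − T_C = T_C/COP.
With T_C = 279.48 K, T_H = 279.48 × (1 + 1/8.17) = 313.69 K.
Converting, 313.69 K = 104.98°F.

105 °F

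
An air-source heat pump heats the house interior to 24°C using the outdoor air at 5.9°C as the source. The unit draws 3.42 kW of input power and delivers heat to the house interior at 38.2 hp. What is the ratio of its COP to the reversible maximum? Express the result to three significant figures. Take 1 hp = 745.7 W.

0.507

Converting, Q̇_H = 38.20 hp = 28.49 kW, so COP_actual = Q̇_H/Ẇ = 28.49/3.420 = 8.329.
In absolute terms T_C = 279.05 K and T_H = 297.15 K, so ΔT = 18.10 K.
COP_Carnot = T_H/ΔT = 297.15/18.10 = 16.42.
η_II = COP_actual/COP_Carnot = 8.329/16.42 = 0.5073.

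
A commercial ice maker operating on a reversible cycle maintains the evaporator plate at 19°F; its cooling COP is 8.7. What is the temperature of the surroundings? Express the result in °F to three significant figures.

COP_R = T_C/(T_H − T_C) gives T_H − T_C = T_C/COP.
With T_C = 265.93 K, T_H = 265.93 × (1 + 1/8.7) = 296.49 K.
Converting, 296.49 K = 74.02°F.

74.0 °F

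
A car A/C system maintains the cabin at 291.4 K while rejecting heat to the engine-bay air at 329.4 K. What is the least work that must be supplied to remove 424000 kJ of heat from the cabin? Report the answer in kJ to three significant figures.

The reservoir spacing is ΔT = 329.4 − 291.4 = 38.00 K.
The reversible limit is COP_R = T_C/ΔT = 7.668, so W_min = Q_C/COP = Q_C·ΔT/T_C.
W_min = 424000 × 38.00/291.40 = 55290 kJ.

55300 kJ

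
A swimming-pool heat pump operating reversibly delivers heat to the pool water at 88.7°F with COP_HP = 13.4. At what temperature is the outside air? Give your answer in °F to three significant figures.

47.8 °F

COP_HP = T_H/(T_H − T_C) gives T_H − T_C = T_H/COP.
With T_H = 304.65 K, T_C = 304.65 × (1 − 1/13.4) = 281.91 K.
Converting, 281.91 K = 47.78°F.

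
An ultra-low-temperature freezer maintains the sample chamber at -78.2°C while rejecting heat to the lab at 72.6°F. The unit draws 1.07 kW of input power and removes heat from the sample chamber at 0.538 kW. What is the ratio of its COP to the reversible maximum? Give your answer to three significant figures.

COP_actual = Q̇_C/Ẇ = 0.5380/1.070 = 0.5028.
In absolute terms T_C = 194.95 K and T_H = 295.71 K, so ΔT = 100.8 K.
COP_Carnot = T_C/ΔT = 194.95/100.8 = 1.935.
η_II = COP_actual/COP_Carnot = 0.5028/1.935 = 0.2599.

0.260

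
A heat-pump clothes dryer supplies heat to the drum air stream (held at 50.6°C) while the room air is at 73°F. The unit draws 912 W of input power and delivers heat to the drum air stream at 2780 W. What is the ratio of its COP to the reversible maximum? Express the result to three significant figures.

0.262

COP_actual = Q̇_H/Ẇ = 2780/912.0 = 3.048.
In absolute terms T_C = 295.93 K and T_H = 323.75 K, so ΔT = 27.82 K.
COP_Carnot = T_H/ΔT = 323.75/27.82 = 11.64.
η_II = COP_actual/COP_Carnot = 3.048/11.64 = 0.2620.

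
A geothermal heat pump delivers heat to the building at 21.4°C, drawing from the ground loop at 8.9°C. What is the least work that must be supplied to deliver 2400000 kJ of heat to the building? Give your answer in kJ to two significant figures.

In absolute terms T_C = 282.05 K and T_H = 294.55 K, so ΔT = 12.50 K.
The reversible limit is COP_HP = T_H/ΔT = 23.56, so W_min = Q_H/COP = Q_H·ΔT/T_H.
W_min = 2400000 × 12.50/294.55 = 101900 kJ.

100000 kJ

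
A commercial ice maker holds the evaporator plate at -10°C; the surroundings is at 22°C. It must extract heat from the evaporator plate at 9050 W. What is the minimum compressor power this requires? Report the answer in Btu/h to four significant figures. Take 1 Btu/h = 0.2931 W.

3755 Btu/h

In absolute terms T_C = 263.15 K and T_H = 295.15 K, so ΔT = 32.00 K.
COP_Carnot = T_C/ΔT = 263.15/32.00 = 8.223.
Ẇ_min = Q̇/COP_Carnot = 9050/8.223 = 1101 W = 3755 Btu/h.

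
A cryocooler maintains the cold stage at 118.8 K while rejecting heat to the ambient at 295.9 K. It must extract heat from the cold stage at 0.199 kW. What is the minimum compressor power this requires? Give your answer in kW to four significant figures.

The reservoir spacing is ΔT = 295.9 − 118.8 = 177.1 K.
COP_Carnot = T_C/ΔT = 118.80/177.1 = 0.6708.
Ẇ_min = Q̇/COP_Carnot = 0.1990/0.6708 = 0.2967 kW.

0.2967 kW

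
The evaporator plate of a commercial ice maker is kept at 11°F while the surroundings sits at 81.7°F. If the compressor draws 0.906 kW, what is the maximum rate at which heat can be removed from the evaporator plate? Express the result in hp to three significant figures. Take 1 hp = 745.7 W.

In absolute terms T_C = 261.48 K and T_H = 300.76 K, so ΔT = 39.28 K.
COP_Carnot = T_C/ΔT = 261.48/39.28 = 6.657.
Q̇_max = COP_Carnot × Ẇ = 6.657 × 0.9060 kW = 6.031 kW = 8.088 hp.

8.09 hp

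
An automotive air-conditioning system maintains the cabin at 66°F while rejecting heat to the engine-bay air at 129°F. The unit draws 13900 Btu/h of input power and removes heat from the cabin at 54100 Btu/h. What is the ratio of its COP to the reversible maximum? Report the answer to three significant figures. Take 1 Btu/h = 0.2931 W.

COP_actual = Q̇_C/Ẇ = 54100/13900 = 3.892.
In absolute terms T_C = 292.04 K and T_H = 327.04 K, so ΔT = 35.00 K.
COP_Carnot = T_C/ΔT = 292.04/35.00 = 8.344.
η_II = COP_actual/COP_Carnot = 3.892/8.344 = 0.4665.

0.466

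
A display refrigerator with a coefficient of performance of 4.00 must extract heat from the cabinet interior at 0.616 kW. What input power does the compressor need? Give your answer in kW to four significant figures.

0.1540 kW

Ẇ = Q̇_C/COP = 0.6160/4.00 = 0.1540 kW.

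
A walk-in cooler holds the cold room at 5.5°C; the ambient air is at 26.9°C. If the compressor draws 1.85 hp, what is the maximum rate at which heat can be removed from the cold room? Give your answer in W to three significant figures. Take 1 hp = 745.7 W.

In absolute terms T_C = 278.65 K and T_H = 300.05 K, so ΔT = 21.40 K.
COP_Carnot = T_C/ΔT = 278.65/21.40 = 13.02.
Q̇_max = COP_Carnot × Ẇ = 13.02 × 1.850 hp = 24.09 hp = 17960 W.

18000 W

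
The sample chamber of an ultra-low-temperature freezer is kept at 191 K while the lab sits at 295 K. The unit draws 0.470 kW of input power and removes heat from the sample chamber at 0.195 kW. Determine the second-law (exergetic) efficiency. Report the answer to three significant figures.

0.226

COP_actual = Q̇_C/Ẇ = 0.1950/0.4700 = 0.4149.
The reservoir spacing is ΔT = 295 − 191 = 104.0 K.
COP_Carnot = T_C/ΔT = 191.00/104.0 = 1.837.
η_II = COP_actual/COP_Carnot = 0.4149/1.837 = 0.2259.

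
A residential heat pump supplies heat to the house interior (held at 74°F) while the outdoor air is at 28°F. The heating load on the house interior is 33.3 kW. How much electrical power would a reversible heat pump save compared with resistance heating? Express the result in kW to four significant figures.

In absolute terms T_C = 270.93 K and T_H = 296.48 K, so ΔT = 25.56 K.
COP_Carnot = T_H/ΔT = 296.48/25.56 = 11.60.
Resistance heating needs Ẇ_res = Q̇_H = 33.30 kW; the reversible heat pump needs only Ẇ_hp = Q̇_H/COP = 2.870 kW.
Saving = 33.30 − 2.870 = 30.43 kW.

30.43 kW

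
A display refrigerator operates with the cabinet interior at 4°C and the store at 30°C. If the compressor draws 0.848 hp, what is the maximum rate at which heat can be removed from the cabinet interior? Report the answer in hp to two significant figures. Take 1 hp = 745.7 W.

9.0 hp

In absolute terms T_C = 277.15 K and T_H = 303.15 K, so ΔT = 26.00 K.
COP_Carnot = T_C/ΔT = 277.15/26.00 = 10.66.
Q̇_max = COP_Carnot × Ẇ = 10.66 × 0.8480 hp = 9.039 hp.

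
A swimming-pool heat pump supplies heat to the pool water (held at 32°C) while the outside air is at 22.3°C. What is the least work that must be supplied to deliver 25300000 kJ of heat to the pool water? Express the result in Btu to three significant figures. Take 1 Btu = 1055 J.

In absolute terms T_C = 295.45 K and T_H = 305.15 K, so ΔT = 9.700 K.
The reversible limit is COP_HP = T_H/ΔT = 31.46, so W_min = Q_H/COP = Q_H·ΔT/T_H.
W_min = 25300000 × 9.700/305.15 = 804200 kJ = 762300 Btu.

762000 Btu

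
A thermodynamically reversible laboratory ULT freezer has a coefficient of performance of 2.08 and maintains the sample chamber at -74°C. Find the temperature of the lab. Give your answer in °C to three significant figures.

21.7 °C

COP_R = T_C/(T_H − T_C) gives T_H − T_C = T_C/COP.
With T_C = 199.15 K, T_H = 199.15 × (1 + 1/2.08) = 294.90 K.
Converting, 294.90 K = 21.75°C.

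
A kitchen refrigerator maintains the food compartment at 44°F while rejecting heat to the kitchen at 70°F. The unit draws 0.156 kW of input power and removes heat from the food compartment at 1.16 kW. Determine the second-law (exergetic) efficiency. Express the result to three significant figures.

0.384

COP_actual = Q̇_C/Ẇ = 1.160/0.1560 = 7.436.
In absolute terms T_C = 279.82 K and T_H = 294.26 K, so ΔT = 14.44 K.
COP_Carnot = T_C/ΔT = 279.82/14.44 = 19.37.
η_II = COP_actual/COP_Carnot = 7.436/19.37 = 0.3838.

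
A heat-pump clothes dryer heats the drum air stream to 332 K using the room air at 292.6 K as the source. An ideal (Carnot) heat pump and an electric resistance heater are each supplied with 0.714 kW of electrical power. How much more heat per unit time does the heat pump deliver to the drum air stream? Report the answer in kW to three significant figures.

The reservoir spacing is ΔT = 332 − 292.6 = 39.40 K.
COP_Carnot = T_H/ΔT = 332.00/39.40 = 8.426.
The heat pump delivers Q̇_H = COP × Ẇ = 6.016 kW; the resistance heater delivers Ẇ = 0.7140 kW.
Extra = (COP − 1)·Ẇ = 5.302 kW.

5.30 kW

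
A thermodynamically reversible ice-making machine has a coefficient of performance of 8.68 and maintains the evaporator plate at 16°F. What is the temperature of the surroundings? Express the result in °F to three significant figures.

COP_R = T_C/(T_H − T_C) gives T_H − T_C = T_C/COP.
With T_C = 264.26 K, T_H = 264.26 × (1 + 1/8.68) = 294.71 K.
Converting, 294.71 K = 70.80°F.

70.8 °F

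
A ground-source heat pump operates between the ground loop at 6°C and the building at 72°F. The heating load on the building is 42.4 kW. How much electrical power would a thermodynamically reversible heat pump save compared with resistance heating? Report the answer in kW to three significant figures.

40.1 kW

In absolute terms T_C = 279.15 K and T_H = 295.37 K, so ΔT = 16.22 K.
COP_Carnot = T_H/ΔT = 295.37/16.22 = 18.21.
Resistance heating needs Ẇ_res = Q̇_H = 42.40 kW; the reversible heat pump needs only Ẇ_hp = Q̇_H/COP = 2.329 kW.
Saving = 42.40 − 2.329 = 40.07 kW.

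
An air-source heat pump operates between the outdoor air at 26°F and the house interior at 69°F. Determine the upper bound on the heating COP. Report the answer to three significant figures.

In absolute terms T_C = 269.82 K and T_H = 293.71 K, so ΔT = 23.89 K.
For a reversible cycle, COP_Carnot = T_H/ΔT = 293.71/23.89 = 12.29.

12.3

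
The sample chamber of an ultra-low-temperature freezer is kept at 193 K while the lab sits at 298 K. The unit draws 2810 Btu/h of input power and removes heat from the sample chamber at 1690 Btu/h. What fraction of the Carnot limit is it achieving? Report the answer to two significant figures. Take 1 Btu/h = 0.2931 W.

0.33

COP_actual = Q̇_C/Ẇ = 1690/2810 = 0.6014.
The reservoir spacing is ΔT = 298 − 193 = 105.0 K.
COP_Carnot = T_C/ΔT = 193.00/105.0 = 1.838.
η_II = COP_actual/COP_Carnot = 0.6014/1.838 = 0.3272.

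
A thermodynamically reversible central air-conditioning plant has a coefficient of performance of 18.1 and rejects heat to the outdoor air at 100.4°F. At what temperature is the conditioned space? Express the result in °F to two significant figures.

71 °F

For a Carnot refrigerator COP_R = T_C/(T_H − T_C), so T_C = COP·T_H/(1 + COP).
With T_H = 311.15 K, T_C = 18.1 × 311.15/19.10 = 294.86 K.
Converting, 294.86 K = 71.08°F.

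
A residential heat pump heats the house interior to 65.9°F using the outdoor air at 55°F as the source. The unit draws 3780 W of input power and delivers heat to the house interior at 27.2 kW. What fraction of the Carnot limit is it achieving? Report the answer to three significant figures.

Converting, Q̇_H = 27.20 kW = 27200 W, so COP_actual = Q̇_H/Ẇ = 27200/3780 = 7.196.
In absolute terms T_C = 285.93 K and T_H = 291.98 K, so ΔT = 6.056 K.
COP_Carnot = T_H/ΔT = 291.98/6.056 = 48.22.
η_II = COP_actual/COP_Carnot = 7.196/48.22 = 0.1492.

0.149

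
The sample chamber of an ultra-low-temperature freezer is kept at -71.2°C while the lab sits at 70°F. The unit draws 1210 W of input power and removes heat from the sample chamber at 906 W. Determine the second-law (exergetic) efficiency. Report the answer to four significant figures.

COP_actual = Q̇_C/Ẇ = 906.0/1210 = 0.7488.
In absolute terms T_C = 201.95 K and T_H = 294.26 K, so ΔT = 92.31 K.
COP_Carnot = T_C/ΔT = 201.95/92.31 = 2.188.
η_II = COP_actual/COP_Carnot = 0.7488/2.188 = 0.3423.

0.3423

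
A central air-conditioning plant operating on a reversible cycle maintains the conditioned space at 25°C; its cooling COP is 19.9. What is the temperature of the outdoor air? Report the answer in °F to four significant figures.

104.0 °F

COP_R = T_C/(T_H − T_C) gives T_H − T_C = T_C/COP.
With T_C = 298.15 K, T_H = 298.15 × (1 + 1/19.9) = 313.13 K.
Converting, 313.13 K = 103.97°F.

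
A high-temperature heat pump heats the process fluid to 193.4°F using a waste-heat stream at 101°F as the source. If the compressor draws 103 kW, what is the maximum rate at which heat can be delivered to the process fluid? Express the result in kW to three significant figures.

728 kW

In absolute terms T_C = 311.48 K and T_H = 362.82 K, so ΔT = 51.33 K.
COP_Carnot = T_H/ΔT = 362.82/51.33 = 7.068.
Q̇_max = COP_Carnot × Ẇ = 7.068 × 103.0 kW = 728.0 kW.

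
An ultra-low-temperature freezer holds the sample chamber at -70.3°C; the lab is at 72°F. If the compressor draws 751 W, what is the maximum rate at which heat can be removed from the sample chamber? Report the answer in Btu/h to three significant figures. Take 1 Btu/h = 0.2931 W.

In absolute terms T_C = 202.85 K and T_H = 295.37 K, so ΔT = 92.52 K.
COP_Carnot = T_C/ΔT = 202.85/92.52 = 2.192.
Q̇_max = COP_Carnot × Ẇ = 2.192 × 751.0 W = 1647 W = 5618 Btu/h.

5620 Btu/h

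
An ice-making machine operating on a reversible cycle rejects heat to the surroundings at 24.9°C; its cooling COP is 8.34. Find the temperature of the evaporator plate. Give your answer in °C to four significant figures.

-7.011 °C

For a Carnot refrigerator COP_R = T_C/(T_H − T_C), so T_C = COP·T_H/(1 + COP).
With T_H = 298.05 K, T_C = 8.34 × 298.05/9.340 = 266.14 K.
Converting, 266.14 K = -7.01°C.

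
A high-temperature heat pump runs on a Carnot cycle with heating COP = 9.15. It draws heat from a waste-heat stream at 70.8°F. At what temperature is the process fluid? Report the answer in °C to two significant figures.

COP_HP = T_H/(T_H − T_C) rearranges to T_H = COP·T_C/(COP − 1).
With T_C = 294.71 K, T_H = 9.15 × 294.71/8.150 = 330.87 K.
Converting, 330.87 K = 57.72°C.

58 °C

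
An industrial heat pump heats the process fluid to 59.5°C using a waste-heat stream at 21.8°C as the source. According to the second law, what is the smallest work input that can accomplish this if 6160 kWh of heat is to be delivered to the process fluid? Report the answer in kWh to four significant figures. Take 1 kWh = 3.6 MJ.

In absolute terms T_C = 294.95 K and T_H = 332.65 K, so ΔT = 37.70 K.
The reversible limit is COP_HP = T_H/ΔT = 8.824, so W_min = Q_H/COP = Q_H·ΔT/T_H.
W_min = 6160 × 37.70/332.65 = 698.1 kWh.

698.1 kWh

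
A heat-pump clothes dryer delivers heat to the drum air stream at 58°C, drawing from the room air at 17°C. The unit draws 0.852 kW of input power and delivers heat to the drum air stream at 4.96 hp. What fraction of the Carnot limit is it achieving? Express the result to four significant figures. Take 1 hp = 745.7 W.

Converting, Q̇_H = 4.960 hp = 3.699 kW, so COP_actual = Q̇_H/Ẇ = 3.699/0.8520 = 4.341.
In absolute terms T_C = 290.15 K and T_H = 331.15 K, so ΔT = 41.00 K.
COP_Carnot = T_H/ΔT = 331.15/41.00 = 8.077.
η_II = COP_actual/COP_Carnot = 4.341/8.077 = 0.5375.

0.5375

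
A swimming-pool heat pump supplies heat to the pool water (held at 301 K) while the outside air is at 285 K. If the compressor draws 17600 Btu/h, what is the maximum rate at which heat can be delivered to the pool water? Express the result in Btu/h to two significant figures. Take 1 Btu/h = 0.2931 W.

The reservoir spacing is ΔT = 301 − 285 = 16.00 K.
COP_Carnot = T_H/ΔT = 301.00/16.00 = 18.81.
Q̇_max = COP_Carnot × Ẇ = 18.81 × 17600 Btu/h = 331100 Btu/h.

330000 Btu/h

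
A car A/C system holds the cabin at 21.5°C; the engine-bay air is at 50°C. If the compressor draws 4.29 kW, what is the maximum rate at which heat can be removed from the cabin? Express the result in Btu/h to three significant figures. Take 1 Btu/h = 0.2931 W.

151000 Btu/h

In absolute terms T_C = 294.65 K and T_H = 323.15 K, so ΔT = 28.50 K.
COP_Carnot = T_C/ΔT = 294.65/28.50 = 10.34.
Q̇_max = COP_Carnot × Ẇ = 10.34 × 4.290 kW = 44.35 kW = 151300 Btu/h.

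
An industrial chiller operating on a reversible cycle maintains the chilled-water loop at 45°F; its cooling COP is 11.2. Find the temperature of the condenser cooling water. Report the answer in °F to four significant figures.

COP_R = T_C/(T_H − T_C) gives T_H − T_C = T_C/COP.
With T_C = 280.37 K, T_H = 280.37 × (1 + 1/11.2) = 305.41 K.
Converting, 305.41 K = 90.06°F.

90.06 °F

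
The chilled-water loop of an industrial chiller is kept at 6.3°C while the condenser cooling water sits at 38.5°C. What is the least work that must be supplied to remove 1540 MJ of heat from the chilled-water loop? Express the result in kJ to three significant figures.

177000 kJ

In absolute terms T_C = 279.45 K and T_H = 311.65 K, so ΔT = 32.20 K.
The reversible limit is COP_R = T_C/ΔT = 8.679, so W_min = Q_C/COP = Q_C·ΔT/T_C.
W_min = 1540 × 32.20/279.45 = 177.4 MJ = 177400 kJ.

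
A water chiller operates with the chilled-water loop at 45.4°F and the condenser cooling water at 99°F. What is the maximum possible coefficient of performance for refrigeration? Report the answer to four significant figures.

In absolute terms T_C = 280.59 K and T_H = 310.37 K, so ΔT = 29.78 K.
For a reversible cycle, COP_Carnot = T_C/ΔT = 280.59/29.78 = 9.423.

9.423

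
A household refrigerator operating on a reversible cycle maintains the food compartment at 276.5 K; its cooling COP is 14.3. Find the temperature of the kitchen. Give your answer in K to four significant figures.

295.8 K

COP_R = T_C/(T_H − T_C) gives T_H − T_C = T_C/COP.
With T_C = 276.50 K, T_H = 276.50 × (1 + 1/14.3) = 295.84 K.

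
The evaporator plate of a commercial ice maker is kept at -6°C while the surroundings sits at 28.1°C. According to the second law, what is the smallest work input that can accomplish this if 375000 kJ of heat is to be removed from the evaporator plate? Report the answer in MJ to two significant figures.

48 MJ

In absolute terms T_C = 267.15 K and T_H = 301.25 K, so ΔT = 34.10 K.
The reversible limit is COP_R = T_C/ΔT = 7.834, so W_min = Q_C/COP = Q_C·ΔT/T_C.
W_min = 375000 × 34.10/267.15 = 47870 kJ = 47.87 MJ.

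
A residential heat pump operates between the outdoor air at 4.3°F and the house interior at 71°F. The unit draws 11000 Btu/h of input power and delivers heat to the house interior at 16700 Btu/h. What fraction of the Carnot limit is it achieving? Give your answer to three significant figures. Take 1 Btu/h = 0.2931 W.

0.191

COP_actual = Q̇_H/Ẇ = 16700/11000 = 1.518.
In absolute terms T_C = 257.76 K and T_H = 294.82 K, so ΔT = 37.06 K.
COP_Carnot = T_H/ΔT = 294.82/37.06 = 7.956.
η_II = COP_actual/COP_Carnot = 1.518/7.956 = 0.1908.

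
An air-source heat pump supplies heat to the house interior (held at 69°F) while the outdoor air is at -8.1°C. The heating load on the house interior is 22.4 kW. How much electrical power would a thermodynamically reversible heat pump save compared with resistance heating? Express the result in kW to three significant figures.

In absolute terms T_C = 265.05 K and T_H = 293.71 K, so ΔT = 28.66 K.
COP_Carnot = T_H/ΔT = 293.71/28.66 = 10.25.
Resistance heating needs Ẇ_res = Q̇_H = 22.40 kW; the reversible heat pump needs only Ẇ_hp = Q̇_H/COP = 2.185 kW.
Saving = 22.40 − 2.185 = 20.21 kW.

20.2 kW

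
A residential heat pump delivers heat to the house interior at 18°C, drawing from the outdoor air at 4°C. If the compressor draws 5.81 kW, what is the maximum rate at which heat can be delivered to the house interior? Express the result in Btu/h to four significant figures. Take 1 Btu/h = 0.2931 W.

412200 Btu/h

In absolute terms T_C = 277.15 K and T_H = 291.15 K, so ΔT = 14.00 K.
COP_Carnot = T_H/ΔT = 291.15/14.00 = 20.80.
Q̇_max = COP_Carnot × Ẇ = 20.80 × 5.810 kW = 120.8 kW = 412200 Btu/h.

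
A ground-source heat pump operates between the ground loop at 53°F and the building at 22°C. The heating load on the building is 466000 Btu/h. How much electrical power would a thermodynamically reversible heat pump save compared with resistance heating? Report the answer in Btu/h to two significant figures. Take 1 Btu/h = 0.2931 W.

In absolute terms T_C = 284.82 K and T_H = 295.15 K, so ΔT = 10.33 K.
COP_Carnot = T_H/ΔT = 295.15/10.33 = 28.56.
Resistance heating needs Ẇ_res = Q̇_H = 466000 Btu/h; the reversible heat pump needs only Ẇ_hp = Q̇_H/COP = 16310 Btu/h.
Saving = 466000 − 16310 = 449700 Btu/h.

450000 Btu/h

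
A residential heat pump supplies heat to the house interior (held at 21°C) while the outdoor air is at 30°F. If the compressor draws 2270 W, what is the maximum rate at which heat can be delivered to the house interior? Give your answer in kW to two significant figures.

In absolute terms T_C = 272.04 K and T_H = 294.15 K, so ΔT = 22.11 K.
COP_Carnot = T_H/ΔT = 294.15/22.11 = 13.30.
Q̇_max = COP_Carnot × Ẇ = 13.30 × 2270 W = 30200 W = 30.20 kW.

30 kW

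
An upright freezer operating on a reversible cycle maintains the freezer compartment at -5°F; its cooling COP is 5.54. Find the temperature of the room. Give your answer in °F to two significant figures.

COP_R = T_C/(T_H − T_C) gives T_H − T_C = T_C/COP.
With T_C = 252.59 K, T_H = 252.59 × (1 + 1/5.54) = 298.19 K.
Converting, 298.19 K = 77.07°F.

77 °F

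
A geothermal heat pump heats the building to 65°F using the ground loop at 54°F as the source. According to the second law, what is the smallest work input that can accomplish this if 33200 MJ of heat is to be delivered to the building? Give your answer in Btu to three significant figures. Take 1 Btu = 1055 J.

660000 Btu

In absolute terms T_C = 285.37 K and T_H = 291.48 K, so ΔT = 6.111 K.
The reversible limit is COP_HP = T_H/ΔT = 47.70, so W_min = Q_H/COP = Q_H·ΔT/T_H.
W_min = 33200 × 6.111/291.48 = 696.1 MJ = 659800 Btu.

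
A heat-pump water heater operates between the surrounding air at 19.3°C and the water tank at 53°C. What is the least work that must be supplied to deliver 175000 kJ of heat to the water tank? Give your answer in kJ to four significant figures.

In absolute terms T_C = 292.45 K and T_H = 326.15 K, so ΔT = 33.70 K.
The reversible limit is COP_HP = T_H/ΔT = 9.678, so W_min = Q_H/COP = Q_H·ΔT/T_H.
W_min = 175000 × 33.70/326.15 = 18080 kJ.

18080 kJ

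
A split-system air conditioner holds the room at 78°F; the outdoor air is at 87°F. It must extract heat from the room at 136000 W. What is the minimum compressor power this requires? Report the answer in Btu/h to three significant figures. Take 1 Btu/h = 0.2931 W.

In absolute terms T_C = 298.71 K and T_H = 303.71 K, so ΔT = 5.000 K.
COP_Carnot = T_C/ΔT = 298.71/5.000 = 59.74.
Ẇ_min = Q̇/COP_Carnot = 136000/59.74 = 2276 W = 7767 Btu/h.

7770 Btu/h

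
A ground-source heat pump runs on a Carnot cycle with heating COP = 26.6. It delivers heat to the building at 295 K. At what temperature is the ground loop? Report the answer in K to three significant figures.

COP_HP = T_H/(T_H − T_C) gives T_H − T_C = T_H/COP.
With T_H = 295.00 K, T_C = 295.00 × (1 − 1/26.6) = 283.91 K.

284 K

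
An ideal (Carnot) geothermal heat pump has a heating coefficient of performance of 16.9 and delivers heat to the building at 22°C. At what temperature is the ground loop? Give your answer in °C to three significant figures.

COP_HP = T_H/(T_H − T_C) gives T_H − T_C = T_H/COP.
With T_H = 295.15 K, T_C = 295.15 × (1 − 1/16.9) = 277.69 K.
Converting, 277.69 K = 4.54°C.

4.54 °C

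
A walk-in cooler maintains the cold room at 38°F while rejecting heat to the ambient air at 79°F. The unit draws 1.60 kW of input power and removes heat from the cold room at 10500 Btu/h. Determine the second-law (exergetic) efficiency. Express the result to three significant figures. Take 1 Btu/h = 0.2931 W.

Converting, Q̇_C = 10500 Btu/h = 3.078 kW, so COP_actual = Q̇_C/Ẇ = 3.078/1.600 = 1.923.
In absolute terms T_C = 276.48 K and T_H = 299.26 K, so ΔT = 22.78 K.
COP_Carnot = T_C/ΔT = 276.48/22.78 = 12.14.
η_II = COP_actual/COP_Carnot = 1.923/12.14 = 0.1585.

0.158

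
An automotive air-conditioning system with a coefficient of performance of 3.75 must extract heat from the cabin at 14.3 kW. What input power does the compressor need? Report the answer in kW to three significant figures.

3.81 kW

Ẇ = Q̇_C/COP = 14.30/3.75 = 3.813 kW.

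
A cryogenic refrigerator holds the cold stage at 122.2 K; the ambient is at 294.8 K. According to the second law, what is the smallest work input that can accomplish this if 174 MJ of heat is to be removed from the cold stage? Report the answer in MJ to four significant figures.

245.8 MJ

The reservoir spacing is ΔT = 294.8 − 122.2 = 172.6 K.
The reversible limit is COP_R = T_C/ΔT = 0.7080, so W_min = Q_C/COP = Q_C·ΔT/T_C.
W_min = 174.0 × 172.6/122.20 = 245.8 MJ.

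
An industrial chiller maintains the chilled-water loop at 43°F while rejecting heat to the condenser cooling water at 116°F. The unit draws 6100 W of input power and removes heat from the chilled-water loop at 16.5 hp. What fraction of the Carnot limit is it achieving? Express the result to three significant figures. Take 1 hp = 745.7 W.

0.293

Converting, Q̇_C = 16.50 hp = 12300 W, so COP_actual = Q̇_C/Ẇ = 12300/6100 = 2.017.
In absolute terms T_C = 279.26 K and T_H = 319.82 K, so ΔT = 40.56 K.
COP_Carnot = T_C/ΔT = 279.26/40.56 = 6.886.
η_II = COP_actual/COP_Carnot = 2.017/6.886 = 0.2929.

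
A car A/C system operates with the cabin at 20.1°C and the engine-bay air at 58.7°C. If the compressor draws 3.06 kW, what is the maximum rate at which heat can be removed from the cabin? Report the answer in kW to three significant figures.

23.2 kW

In absolute terms T_C = 293.25 K and T_H = 331.85 K, so ΔT = 38.60 K.
COP_Carnot = T_C/ΔT = 293.25/38.60 = 7.597.
Q̇_max = COP_Carnot × Ẇ = 7.597 × 3.060 kW = 23.25 kW.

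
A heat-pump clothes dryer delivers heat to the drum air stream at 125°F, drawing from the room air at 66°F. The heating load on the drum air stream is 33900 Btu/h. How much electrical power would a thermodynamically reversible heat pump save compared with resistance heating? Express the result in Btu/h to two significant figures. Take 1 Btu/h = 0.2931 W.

30000 Btu/h

In absolute terms T_C = 292.04 K and T_H = 324.82 K, so ΔT = 32.78 K.
COP_Carnot = T_H/ΔT = 324.82/32.78 = 9.910.
Resistance heating needs Ẇ_res = Q̇_H = 33900 Btu/h; the reversible heat pump needs only Ẇ_hp = Q̇_H/COP = 3421 Btu/h.
Saving = 33900 − 3421 = 30480 Btu/h.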